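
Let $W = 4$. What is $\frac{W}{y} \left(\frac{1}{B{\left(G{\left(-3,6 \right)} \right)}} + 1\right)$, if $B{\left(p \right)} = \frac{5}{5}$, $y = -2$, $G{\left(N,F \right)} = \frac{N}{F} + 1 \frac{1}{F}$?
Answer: $-4$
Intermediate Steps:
$G{\left(N,F \right)} = \frac{1}{F} + \frac{N}{F}$ ($G{\left(N,F \right)} = \frac{N}{F} + \frac{1}{F} = \frac{1}{F} + \frac{N}{F}$)
$B{\left(p \right)} = 1$ ($B{\left(p \right)} = 5 \cdot \frac{1}{5} = 1$)
$\frac{W}{y} \left(\frac{1}{B{\left(G{\left(-3,6 \right)} \right)}} + 1\right) = \frac{4}{-2} \left(1^{-1} + 1\right) = 4 \left(- \frac{1}{2}\right) \left(1 + 1\right) = \left(-2\right) 2 = -4$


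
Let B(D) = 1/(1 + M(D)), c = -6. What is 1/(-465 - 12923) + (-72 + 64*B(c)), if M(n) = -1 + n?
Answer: -3320227/40164 ≈ -82.667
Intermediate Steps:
B(D) = 1/D (B(D) = 1/(1 + (-1 + D)) = 1/D)
1/(-465 - 12923) + (-72 + 64*B(c)) = 1/(-465 - 12923) + (-72 + 64/(-6)) = 1/(-13388) + (-72 + 64*(-1/6)) = -1/13388 + (-72 - 32/3) = -1/13388 - 248/3 = -3320227/40164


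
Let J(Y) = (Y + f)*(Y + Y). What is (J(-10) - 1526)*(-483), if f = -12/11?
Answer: 6929118/11 ≈ 6.2992e+5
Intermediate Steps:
f = -12/11 (f = -12*1/11 = -12/11 ≈ -1.0909)
J(Y) = 2*Y*(-12/11 + Y) (J(Y) = (Y - 12/11)*(Y + Y) = (-12/11 + Y)*(2*Y) = 2*Y*(-12/11 + Y))
(J(-10) - 1526)*(-483) = ((2/11)*(-10)*(-12 + 11*(-10)) - 1526)*(-483) = ((2/11)*(-10)*(-12 - 110) - 1526)*(-483) = ((2/11)*(-10)*(-122) - 1526)*(-483) = (2440/11 - 1526)*(-483) = -14346/11*(-483) = 6929118/11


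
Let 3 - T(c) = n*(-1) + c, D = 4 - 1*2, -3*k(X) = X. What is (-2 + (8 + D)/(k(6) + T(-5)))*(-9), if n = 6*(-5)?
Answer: 87/4 ≈ 21.750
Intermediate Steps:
k(X) = -X/3
n = -30
D = 2 (D = 4 - 2 = 2)
T(c) = -27 - c (T(c) = 3 - (-30*(-1) + c) = 3 - (30 + c) = 3 + (-30 - c) = -27 - c)
(-2 + (8 + D)/(k(6) + T(-5)))*(-9) = (-2 + (8 + 2)/(-⅓*6 + (-27 - 1*(-5))))*(-9) = (-2 + 10/(-2 + (-27 + 5)))*(-9) = (-2 + 10/(-2 - 22))*(-9) = (-2 + 10/(-24))*(-9) = (-2 + 10*(-1/24))*(-9) = (-2 - 5/12)*(-9) = -29/12*(-9) = 87/4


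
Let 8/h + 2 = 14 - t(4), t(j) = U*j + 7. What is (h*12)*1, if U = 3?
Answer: -96/7 ≈ -13.714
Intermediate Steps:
t(j) = 7 + 3*j (t(j) = 3*j + 7 = 7 + 3*j)
h = -8/7 (h = 8/(-2 + (14 - (7 + 3*4))) = 8/(-2 + (14 - (7 + 12))) = 8/(-2 + (14 - 1*19)) = 8/(-2 + (14 - 19)) = 8/(-2 - 5) = 8/(-7) = 8*(-⅐) = -8/7 ≈ -1.1429)
(h*12)*1 = -8/7*12*1 = -96/7*1 = -96/7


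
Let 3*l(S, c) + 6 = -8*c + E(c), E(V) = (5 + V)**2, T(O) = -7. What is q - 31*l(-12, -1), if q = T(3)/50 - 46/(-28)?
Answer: -32287/175 ≈ -184.50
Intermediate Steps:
l(S, c) = -2 - 8*c/3 + (5 + c)**2/3 (l(S, c) = -2 + (-8*c + (5 + c)**2)/3 = -2 + ((5 + c)**2 - 8*c)/3 = -2 + (-8*c/3 + (5 + c)**2/3) = -2 - 8*c/3 + (5 + c)**2/3)
q = 263/175 (q = -7/50 - 46/(-28) = -7*1/50 - 46*(-1/28) = -7/50 + 23/14 = 263/175 ≈ 1.5029)
q - 31*l(-12, -1) = 263/175 - 31*(19/3 + (1/3)*(-1)**2 + (2/3)*(-1)) = 263/175 - 31*(19/3 + (1/3)*1 - 2/3) = 263/175 - 31*(19/3 + 1/3 - 2/3) = 263/175 - 31*6 = 263/175 - 186 = -32287/175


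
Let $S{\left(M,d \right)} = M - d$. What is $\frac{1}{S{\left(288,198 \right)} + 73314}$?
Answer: $\frac{1}{73404} \approx 1.3623 \cdot 10^{-5}$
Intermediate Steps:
$\frac{1}{S{\left(288,198 \right)} + 73314} = \frac{1}{\left(288 - 198\right) + 73314} = \frac{1}{90 + 73314} = \frac{1}{73404}$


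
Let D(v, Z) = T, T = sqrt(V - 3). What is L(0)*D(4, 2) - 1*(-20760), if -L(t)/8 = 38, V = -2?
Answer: 20760 - 304*I*sqrt(5) ≈ 20760.0 - 679.76*I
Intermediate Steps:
T = I*sqrt(5) (T = sqrt(-2 - 3) = sqrt(-5) = I*sqrt(5) ≈ 2.2361*I)
L(t) = -304 (L(t) = -8*38 = -304)
D(v, Z) = I*sqrt(5)
L(0)*D(4, 2) - 1*(-20760) = -304*I*sqrt(5) - 1*(-20760) = -304*I*sqrt(5) + 20760 = 20760 - 304*I*sqrt(5)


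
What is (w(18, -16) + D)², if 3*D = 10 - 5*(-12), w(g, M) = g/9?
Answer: 5776/9 ≈ 641.78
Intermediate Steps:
w(g, M) = g/9 (w(g, M) = g*(⅑) = g/9)
D = 70/3 (D = (10 - 5*(-12))/3 = (10 + 60)/3 = (⅓)*70 = 70/3 ≈ 23.333)
(w(18, -16) + D)² = ((⅑)*18 + 70/3)² = (2 + 70/3)² = (76/3)² = 5776/9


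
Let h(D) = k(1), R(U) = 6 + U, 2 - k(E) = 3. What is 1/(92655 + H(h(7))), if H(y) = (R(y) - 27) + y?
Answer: 1/92632 ≈ 1.0795e-5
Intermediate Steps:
k(E) = -1 (k(E) = 2 - 1*3 = 2 - 3 = -1)
h(D) = -1
H(y) = -21 + 2*y (H(y) = ((6 + y) - 27) + y = (-21 + y) + y = -21 + 2*y)
1/(92655 + H(h(7))) = 1/(92655 + (-21 + 2*(-1))) = 1/(92655 + (-21 - 2)) = 1/(92655 - 23) = 1/92632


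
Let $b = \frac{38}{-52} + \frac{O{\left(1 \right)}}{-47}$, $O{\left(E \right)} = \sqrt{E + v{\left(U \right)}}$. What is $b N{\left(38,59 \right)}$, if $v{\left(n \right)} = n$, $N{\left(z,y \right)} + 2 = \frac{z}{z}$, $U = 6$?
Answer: $\frac{19}{26} + \frac{\sqrt{7}}{47} \approx 0.78706$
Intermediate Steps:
$N{\left(z,y \right)} = -1$ ($N{\left(z,y \right)} = -2 + \frac{z}{z} = -2 + 1 = -1$)
$O{\left(E \right)} = \sqrt{6 + E}$ ($O{\left(E \right)} = \sqrt{E + 6} = \sqrt{6 + E}$)
$b = - \frac{19}{26} - \frac{\sqrt{7}}{47}$ ($b = \frac{38}{-52} + \frac{\sqrt{6 + 1}}{-47} = 38 \left(- \frac{1}{52}\right) + \sqrt{7} \left(- \frac{1}{47}\right) = - \frac{19}{26} - \frac{\sqrt{7}}{47} \approx -0.78706$)
$b N{\left(38,59 \right)} = \left(- \frac{19}{26} - \frac{\sqrt{7}}{47}\right) \left(-1\right) = \frac{19}{26} + \frac{\sqrt{7}}{47}$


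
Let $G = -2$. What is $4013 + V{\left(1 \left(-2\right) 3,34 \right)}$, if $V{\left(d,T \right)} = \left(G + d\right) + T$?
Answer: $4039$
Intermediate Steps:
$V{\left(d,T \right)} = -2 + T + d$ ($V{\left(d,T \right)} = \left(-2 + d\right) + T = -2 + T + d$)
$4013 + V{\left(1 \left(-2\right) 3,34 \right)} = 4013 + \left(-2 + 34 + 1 \left(-2\right) 3\right) = 4013 - -26 = 4013 + 26 = 4039$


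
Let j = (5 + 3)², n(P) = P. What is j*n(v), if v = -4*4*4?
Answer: -4096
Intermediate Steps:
v = -64 (v = -16*4 = -64)
j = 64 (j = 8² = 64)
j*n(v) = 64*(-64) = -4096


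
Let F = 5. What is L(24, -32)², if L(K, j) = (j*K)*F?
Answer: 14745600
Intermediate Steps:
L(K, j) = 5*K*j (L(K, j) = (j*K)*5 = (K*j)*5 = 5*K*j)
L(24, -32)² = (5*24*(-32))² = (-3840)² = 14745600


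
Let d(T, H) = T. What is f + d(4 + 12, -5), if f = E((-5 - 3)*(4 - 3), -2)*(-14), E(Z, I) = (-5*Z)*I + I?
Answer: 1164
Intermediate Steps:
E(Z, I) = I - 5*I*Z (E(Z, I) = -5*I*Z + I = I - 5*I*Z)
f = 1148 (f = -2*(1 - 5*(-5 - 3)*(4 - 3))*(-14) = -2*(1 - (-40))*(-14) = -2*(1 - 5*(-8))*(-14) = -2*(1 + 40)*(-14) = -2*41*(-14) = -82*(-14) = 1148)
f + d(4 + 12, -5) = 1148 + (4 + 12) = 1148 + 16 = 1164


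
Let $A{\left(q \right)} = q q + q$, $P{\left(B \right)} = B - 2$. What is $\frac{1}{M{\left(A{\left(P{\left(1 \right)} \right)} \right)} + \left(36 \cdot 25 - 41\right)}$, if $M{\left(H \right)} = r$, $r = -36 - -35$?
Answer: $\frac{1}{858} \approx 0.0011655$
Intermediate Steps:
$P{\left(B \right)} = -2 + B$
$A{\left(q \right)} = q + q^{2}$ ($A{\left(q \right)} = q^{2} + q = q + q^{2}$)
$r = -1$ ($r = -36 + 35 = -1$)
$M{\left(H \right)} = -1$
$\frac{1}{M{\left(A{\left(P{\left(1 \right)} \right)} \right)} + \left(36 \cdot 25 - 41\right)} = \frac{1}{-1 + \left(36 \cdot 25 - 41\right)} = \frac{1}{-1 + \left(900 - 41\right)} = \frac{1}{-1 + 859} = \frac{1}{858}$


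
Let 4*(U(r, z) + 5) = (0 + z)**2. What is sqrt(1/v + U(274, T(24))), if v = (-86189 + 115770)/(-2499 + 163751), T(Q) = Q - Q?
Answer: 3*sqrt(43868623)/29581 ≈ 0.67172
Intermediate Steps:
T(Q) = 0
U(r, z) = -5 + z**2/4 (U(r, z) = -5 + (0 + z)**2/4 = -5 + z**2/4)
v = 29581/161252 ≈ 0.18345
sqrt(1/v + U(274, T(24))) = sqrt(1/(29581/161252) + (-5 + (1/4)*0**2)) = sqrt(161252/29581 + (-5 + (1/4)*0)) = sqrt(161252/29581 + (-5 + 0)) = sqrt(161252/29581 - 5) = sqrt(13347/29581) = 3*sqrt(43868623)/29581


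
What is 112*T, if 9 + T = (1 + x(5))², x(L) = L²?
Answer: 74704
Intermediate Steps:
T = 667 (T = -9 + (1 + 5²)² = -9 + (1 + 25)² = -9 + 26² = -9 + 676 = 667)
112*T = 112*667 = 74704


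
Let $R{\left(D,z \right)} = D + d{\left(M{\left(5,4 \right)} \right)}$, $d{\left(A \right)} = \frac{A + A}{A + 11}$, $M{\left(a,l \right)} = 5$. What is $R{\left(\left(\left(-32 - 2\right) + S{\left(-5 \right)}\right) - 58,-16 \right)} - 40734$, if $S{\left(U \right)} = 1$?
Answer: $- \frac{326595}{8} \approx -40824.0$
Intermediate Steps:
$d{\left(A \right)} = \frac{2 A}{11 + A}$
$R{\left(D,z \right)} = \frac{5}{8} + D$ ($R{\left(D,z \right)} = D + 2 \cdot 5 \frac{1}{11 + 5} = D + 2 \cdot 5 \cdot \frac{1}{16} = D + \frac{5}{8} = \frac{5}{8} + D$)
$R{\left(\left(\left(-32 - 2\right) + S{\left(-5 \right)}\right) - 58,-16 \right)} - 40734 = \left(\frac{5}{8} + \left(\left(\left(-32 - 2\right) + 1\right) - 58\right)\right) - 40734 = \left(\frac{5}{8} + \left(\left(-34 + 1\right) - 58\right)\right) - 40734 = \left(\frac{5}{8} - 91\right) - 40734 = - \frac{723}{8} - 40734 = - \frac{326595}{8}$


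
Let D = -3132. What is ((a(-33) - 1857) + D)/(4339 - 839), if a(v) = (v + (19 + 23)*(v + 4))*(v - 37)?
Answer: 82581/3500 ≈ 23.595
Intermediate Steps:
a(v) = (-37 + v)*(168 + 43*v) (a(v) = (v + 42*(4 + v))*(-37 + v) = (v + (168 + 42*v))*(-37 + v) = (168 + 43*v)*(-37 + v) = (-37 + v)*(168 + 43*v))
((a(-33) - 1857) + D)/(4339 - 839) = (((-6216 - 1423*(-33) + 43*(-33)**2) - 1857) - 3132)/(4339 - 839) = (((-6216 + 46959 + 43*1089) - 1857) - 3132)/3500 = (((-6216 + 46959 + 46827) - 1857) - 3132)*(1/3500) = ((87570 - 1857) - 3132)*(1/3500) = (85713 - 3132)*(1/3500) = 82581*(1/3500) = 82581/3500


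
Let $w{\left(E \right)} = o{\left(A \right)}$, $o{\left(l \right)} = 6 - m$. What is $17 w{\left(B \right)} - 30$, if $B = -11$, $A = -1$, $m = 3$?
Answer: $21$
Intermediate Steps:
$o{\left(l \right)} = 3$ ($o{\left(l \right)} = 6 - 3 = 3$)
$w{\left(E \right)} = 3$
$17 w{\left(B \right)} - 30 = 17 \cdot 3 - 30 = 51 - 30 = 21$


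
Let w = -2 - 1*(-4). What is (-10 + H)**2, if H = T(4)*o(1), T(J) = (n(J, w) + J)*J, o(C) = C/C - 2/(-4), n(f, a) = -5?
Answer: 256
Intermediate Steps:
w = 2 (w = -2 + 4 = 2)
o(C) = 3/2 (o(C) = 1 - 2*(-1/4) = 1 + 1/2 = 3/2)
T(J) = J*(-5 + J) (T(J) = (-5 + J)*J = J*(-5 + J))
H = -6 (H = (4*(-5 + 4))*(3/2) = (4*(-1))*(3/2) = -4*3/2 = -6)
(-10 + H)**2 = (-10 - 6)**2 = (-16)**2 = 256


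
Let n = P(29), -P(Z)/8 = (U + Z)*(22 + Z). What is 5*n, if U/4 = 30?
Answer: -303960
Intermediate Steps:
U = 120 (U = 4*30 = 120)
P(Z) = -8*(22 + Z)*(120 + Z) (P(Z) = -8*(120 + Z)*(22 + Z) = -8*(22 + Z)*(120 + Z))
n = -60792 (n = -21120 - 1136*29 - 8*29² = -21120 - 32944 - 8*841 = -21120 - 32944 - 6728 = -60792)
5*n = 5*(-60792) = -303960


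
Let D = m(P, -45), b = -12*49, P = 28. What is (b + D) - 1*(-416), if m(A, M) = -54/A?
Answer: -2435/14 ≈ -173.93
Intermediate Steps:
b = -588
D = -27/14 (D = -54/28 = -54*1/28 = -27/14 ≈ -1.9286)
(b + D) - 1*(-416) = (-588 - 27/14) - 1*(-416) = -8259/14 + 416 = -2435/14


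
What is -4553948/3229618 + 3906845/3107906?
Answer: -109687526977/716953511422 ≈ -0.15299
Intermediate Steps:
-4553948/3229618 + 3906845/3107906 = -4553948*1/3229618 + 3906845*(1/3107906) = -325282/230687 + 3906845/3107906 = -109687526977/716953511422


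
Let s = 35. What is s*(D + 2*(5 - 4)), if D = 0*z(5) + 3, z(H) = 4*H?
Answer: 175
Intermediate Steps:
D = 3 (D = 0*(4*5) + 3 = 0*20 + 3 = 0 + 3 = 3)
s*(D + 2*(5 - 4)) = 35*(3 + 2*(5 - 4)) = 35*(3 + 2*1) = 35*(3 + 2) = 35*5 = 175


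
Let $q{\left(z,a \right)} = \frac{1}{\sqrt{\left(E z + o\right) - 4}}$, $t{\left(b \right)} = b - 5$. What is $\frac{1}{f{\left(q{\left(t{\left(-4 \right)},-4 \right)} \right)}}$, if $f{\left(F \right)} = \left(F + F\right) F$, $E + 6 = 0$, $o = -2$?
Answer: $24$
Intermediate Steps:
$E = -6$ ($E = -6 + 0 = -6$)
$t{\left(b \right)} = -5 + b$
$q{\left(z,a \right)} = \frac{1}{\sqrt{-6 - 6 z}}$ ($q{\left(z,a \right)} = \frac{1}{\sqrt{\left(- 6 z - 2\right) - 4}} = \frac{1}{\sqrt{\left(-2 - 6 z\right) - 4}} = \frac{1}{\sqrt{-6 - 6 z}}$)
$f{\left(F \right)} = 2 F^{2}$ ($f{\left(F \right)} = 2 F F = 2 F^{2}$)
$\frac{1}{f{\left(q{\left(t{\left(-4 \right)},-4 \right)} \right)}} = \frac{1}{2 \left(\frac{\sqrt{6}}{6 \sqrt{-1 - \left(-5 - 4\right)}}\right)^{2}} = \frac{1}{2 \left(\frac{\sqrt{6}}{6 \sqrt{-1 - -9}}\right)^{2}} = \frac{1}{2 \left(\frac{\sqrt{6}}{6 \sqrt{-1 + 9}}\right)^{2}} = \frac{1}{2 \left(\frac{\sqrt{6}}{6 \cdot 2 \sqrt{2}}\right)^{2}} = \frac{1}{2 \left(\frac{\sqrt{6} \frac{\sqrt{2}}{4}}{6}\right)^{2}} = \frac{1}{2 \left(\frac{\sqrt{3}}{12}\right)^{2}} = \frac{1}{2 \cdot \frac{1}{48}} = \frac{1}{\frac{1}{24}} = 24$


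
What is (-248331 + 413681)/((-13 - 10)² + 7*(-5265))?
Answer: -82675/18163 ≈ -4.5518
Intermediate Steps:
(-248331 + 413681)/((-13 - 10)² + 7*(-5265)) = 165350/((-23)² - 36855) = 165350/(529 - 36855) = 165350/(-36326) = 165350*(-1/36326) = -82675/18163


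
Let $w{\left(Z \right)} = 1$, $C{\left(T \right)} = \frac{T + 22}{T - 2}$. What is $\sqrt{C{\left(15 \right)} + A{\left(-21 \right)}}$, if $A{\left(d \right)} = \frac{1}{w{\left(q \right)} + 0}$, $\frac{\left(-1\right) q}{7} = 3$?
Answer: $\frac{5 \sqrt{26}}{13} \approx 1.9612$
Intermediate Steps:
$q = -21$ ($q = \left(-7\right) 3 = -21$)
$C{\left(T \right)} = \frac{22 + T}{-2 + T}$
$A{\left(d \right)} = 1$ ($A{\left(d \right)} = \frac{1}{1 + 0} = 1^{-1} = 1$)
$\sqrt{C{\left(15 \right)} + A{\left(-21 \right)}} = \sqrt{\frac{22 + 15}{-2 + 15} + 1} = \sqrt{\frac{1}{13} \cdot 37 + 1} = \sqrt{\frac{37}{13} + 1} = \sqrt{\frac{50}{13}} = \frac{5 \sqrt{26}}{13}$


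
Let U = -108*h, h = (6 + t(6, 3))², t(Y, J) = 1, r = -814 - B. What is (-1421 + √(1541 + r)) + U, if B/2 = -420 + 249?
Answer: -6713 + √1069 ≈ -6680.3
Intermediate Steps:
B = -342 (B = 2*(-420 + 249) = 2*(-171) = -342)
r = -472 (r = -814 - 1*(-342) = -814 + 342 = -472)
h = 49 (h = (6 + 1)² = 7² = 49)
U = -5292 (U = -108*49 = -5292)
(-1421 + √(1541 + r)) + U = (-1421 + √(1541 - 472)) - 5292 = (-1421 + √1069) - 5292 = -6713 + √1069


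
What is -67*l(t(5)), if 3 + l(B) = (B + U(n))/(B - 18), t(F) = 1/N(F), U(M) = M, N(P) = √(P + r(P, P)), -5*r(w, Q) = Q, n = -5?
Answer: 6432/35 ≈ 183.77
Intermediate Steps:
r(w, Q) = -Q/5
N(P) = 2*√5*√P/5 (N(P) = √(P - P/5) = √(4*P/5) = 2*√5*√P/5)
t(F) = √5/(2*√F) (t(F) = 1/(2*√5*√F/5) = √5/(2*√F))
l(B) = -3 + (-5 + B)/(-18 + B) (l(B) = -3 + (B - 5)/(B - 18) = -3 + (-5 + B)/(-18 + B))
-67*l(t(5)) = -67*(49 - √5/√5)/(-18 + √5/(2*√5)) = -67*(49 - √5*√5/5)/(-18 + √5*(√5/5)/2) = -67*(49 - 2*½)/(-18 + ½) = -67*(49 - 1)/(-35/2) = -(-134)*48/35 = -67*(-96/35) = 6432/35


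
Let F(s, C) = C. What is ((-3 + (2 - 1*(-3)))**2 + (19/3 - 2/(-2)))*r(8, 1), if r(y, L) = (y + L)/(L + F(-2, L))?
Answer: 51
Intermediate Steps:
r(y, L) = (L + y)/(2*L) (r(y, L) = (y + L)/(L + L) = (L + y)/((2*L)) = (L + y)*(1/(2*L)) = (L + y)/(2*L))
((-3 + (2 - 1*(-3)))**2 + (19/3 - 2/(-2)))*r(8, 1) = ((-3 + (2 - 1*(-3)))**2 + (19/3 - 2/(-2)))*((1/2)*(1 + 8)/1) = ((-3 + (2 + 3))**2 + (19*(1/3) - 2*(-1/2)))*((1/2)*1*9) = ((-3 + 5)**2 + (19/3 + 1))*(9/2) = (2**2 + 22/3)*(9/2) = (4 + 22/3)*(9/2) = (34/3)*(9/2) = 51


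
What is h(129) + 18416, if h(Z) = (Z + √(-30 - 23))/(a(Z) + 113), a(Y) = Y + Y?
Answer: 6832465/371 + I*√53/371 ≈ 18416.0 + 0.019623*I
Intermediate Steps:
a(Y) = 2*Y
h(Z) = (Z + I*√53)/(113 + 2*Z) (h(Z) = (Z + √(-30 - 23))/(2*Z + 113) = (Z + √(-53))/(113 + 2*Z) = (Z + I*√53)/(113 + 2*Z))
h(129) + 18416 = (129 + I*√53)/(113 + 2*129) + 18416 = (129 + I*√53)/(113 + 258) + 18416 = (129 + I*√53)/371 + 18416 = (129/371 + I*√53/371) + 18416 = 6832465/371 + I*√53/371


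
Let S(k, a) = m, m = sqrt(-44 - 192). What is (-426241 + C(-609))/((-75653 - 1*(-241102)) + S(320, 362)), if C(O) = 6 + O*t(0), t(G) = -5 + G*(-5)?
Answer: -70016362310/27373371837 + 846380*I*sqrt(59)/27373371837 ≈ -2.5578 + 0.0002375*I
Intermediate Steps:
m = 2*I*sqrt(59) (m = sqrt(-236) = 2*I*sqrt(59) ≈ 15.362*I)
S(k, a) = 2*I*sqrt(59)
t(G) = -5 - 5*G
C(O) = 6 - 5*O (C(O) = 6 + O*(-5 - 5*0) = 6 + O*(-5 + 0) = 6 + O*(-5) = 6 - 5*O)
(-426241 + C(-609))/((-75653 - 1*(-241102)) + S(320, 362)) = (-426241 + (6 - 5*(-609)))/((-75653 - 1*(-241102)) + 2*I*sqrt(59)) = (-426241 + (6 + 3045))/((-75653 + 241102) + 2*I*sqrt(59)) = (-426241 + 3051)/(165449 + 2*I*sqrt(59)) = -423190/(165449 + 2*I*sqrt(59))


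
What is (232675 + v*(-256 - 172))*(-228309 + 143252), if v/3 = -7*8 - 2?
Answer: -26125002379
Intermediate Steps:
v = -174 (v = 3*(-7*8 - 2) = 3*(-56 - 2) = 3*(-58) = -174)
(232675 + v*(-256 - 172))*(-228309 + 143252) = (232675 - 174*(-256 - 172))*(-228309 + 143252) = (232675 - 174*(-428))*(-85057) = (232675 + 74472)*(-85057) = 307147*(-85057) = -26125002379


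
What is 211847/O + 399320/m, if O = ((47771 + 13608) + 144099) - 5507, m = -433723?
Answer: 12030496661/86732022033 ≈ 0.13871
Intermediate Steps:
O = 199971 (O = (61379 + 144099) - 5507 = 205478 - 5507 = 199971)
211847/O + 399320/m = 211847/199971 + 399320/(-433723) = 211847*(1/199971) + 399320*(-1/433723) = 211847/199971 - 399320/433723 = 12030496661/86732022033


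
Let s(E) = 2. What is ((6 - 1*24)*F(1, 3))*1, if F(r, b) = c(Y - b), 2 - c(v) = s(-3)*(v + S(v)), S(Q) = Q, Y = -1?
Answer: -324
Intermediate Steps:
c(v) = 2 - 4*v (c(v) = 2 - 2*(v + v) = 2 - 2*2*v = 2 - 4*v)
F(r, b) = 6 + 4*b (F(r, b) = 2 - 4*(-1 - b) = 2 + (4 + 4*b) = 6 + 4*b)
((6 - 1*24)*F(1, 3))*1 = ((6 - 1*24)*(6 + 4*3))*1 = ((6 - 24)*(6 + 12))*1 = -18*18*1 = -324*1 = -324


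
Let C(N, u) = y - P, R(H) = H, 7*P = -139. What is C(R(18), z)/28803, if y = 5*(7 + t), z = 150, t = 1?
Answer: 419/201621 ≈ 0.0020782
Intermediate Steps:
P = -139/7 (P = (⅐)*(-139) = -139/7 ≈ -19.857)
y = 40 (y = 5*(7 + 1) = 5*8 = 40)
C(N, u) = 419/7 (C(N, u) = 40 - 1*(-139/7) = 40 + 139/7 = 419/7)
C(R(18), z)/28803 = (419/7)/28803 = (419/7)*(1/28803) = 419/201621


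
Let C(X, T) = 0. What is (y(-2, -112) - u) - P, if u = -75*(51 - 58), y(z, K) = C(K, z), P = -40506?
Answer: 39981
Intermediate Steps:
y(z, K) = 0
u = 525 (u = -75*(-7) = 525)
(y(-2, -112) - u) - P = (0 - 1*525) - 1*(-40506) = (0 - 525) + 40506 = -525 + 40506 = 39981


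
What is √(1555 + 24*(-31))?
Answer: √811 ≈ 28.478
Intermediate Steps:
√(1555 + 24*(-31)) = √(1555 - 744) = √811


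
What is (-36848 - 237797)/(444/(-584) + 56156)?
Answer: -8019634/1639733 ≈ -4.8908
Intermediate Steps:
(-36848 - 237797)/(444/(-584) + 56156) = -274645/(-1/584*444 + 56156) = -274645/(-111/146 + 56156) = -274645/8198665/146 = -274645*146/8198665 = -8019634/1639733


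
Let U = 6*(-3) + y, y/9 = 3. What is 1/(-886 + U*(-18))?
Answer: -1/1048 ≈ -0.00095420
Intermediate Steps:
y = 27 (y = 9*3 = 27)
U = 9 (U = 6*(-3) + 27 = -18 + 27 = 9)
1/(-886 + U*(-18)) = 1/(-886 + 9*(-18)) = 1/(-886 - 162) = 1/(-1048) = -1/1048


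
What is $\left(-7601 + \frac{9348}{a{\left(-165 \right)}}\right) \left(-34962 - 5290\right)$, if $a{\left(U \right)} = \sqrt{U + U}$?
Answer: $305955452 + \frac{62712616 i \sqrt{330}}{55} \approx 3.0596 \cdot 10^{8} + 2.0713 \cdot 10^{7} i$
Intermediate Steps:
$a{\left(U \right)} = \sqrt{2} \sqrt{U}$ ($a{\left(U \right)} = \sqrt{2 U} = \sqrt{2} \sqrt{U}$)
$\left(-7601 + \frac{9348}{a{\left(-165 \right)}}\right) \left(-34962 - 5290\right) = \left(-7601 + \frac{9348}{\sqrt{2} \sqrt{-165}}\right) \left(-34962 - 5290\right) = \left(-7601 + \frac{9348}{\sqrt{2} i \sqrt{165}}\right) \left(-40252\right) = \left(-7601 + \frac{9348}{i \sqrt{330}}\right) \left(-40252\right) = \left(-7601 + 9348 \left(- \frac{i \sqrt{330}}{330}\right)\right) \left(-40252\right) = \left(-7601 - \frac{1558 i \sqrt{330}}{55}\right) \left(-40252\right) = 305955452 + \frac{62712616 i \sqrt{330}}{55}$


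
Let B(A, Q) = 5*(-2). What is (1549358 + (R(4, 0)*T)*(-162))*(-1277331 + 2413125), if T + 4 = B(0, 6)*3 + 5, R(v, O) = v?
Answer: 1781095361100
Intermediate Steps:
B(A, Q) = -10
T = -29 (T = -4 + (-10*3 + 5) = -4 + (-30 + 5) = -4 - 25 = -29)
(1549358 + (R(4, 0)*T)*(-162))*(-1277331 + 2413125) = (1549358 + (4*(-29))*(-162))*(-1277331 + 2413125) = (1549358 - 116*(-162))*1135794 = (1549358 + 18792)*1135794 = 1568150*1135794 = 1781095361100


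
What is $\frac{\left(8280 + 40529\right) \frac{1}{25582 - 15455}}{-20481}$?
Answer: $- \frac{48809}{207411087} \approx -0.00023532$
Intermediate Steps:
$\frac{\left(8280 + 40529\right) \frac{1}{25582 - 15455}}{-20481} = \frac{48809}{10127} \left(- \frac{1}{20481}\right) = - \frac{48809}{207411087}$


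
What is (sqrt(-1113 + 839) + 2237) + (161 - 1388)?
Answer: 1010 + I*sqrt(274) ≈ 1010.0 + 16.553*I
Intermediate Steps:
(sqrt(-1113 + 839) + 2237) + (161 - 1388) = (sqrt(-274) + 2237) - 1227 = (I*sqrt(274) + 2237) - 1227 = (2237 + I*sqrt(274)) - 1227 = 1010 + I*sqrt(274)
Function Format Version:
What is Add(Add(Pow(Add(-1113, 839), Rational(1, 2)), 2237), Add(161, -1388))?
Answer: Add(1010, Mul(I, Pow(274, Rational(1, 2)))) ≈ Add(1010.0, Mul(16.553, I))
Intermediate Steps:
Add(Add(Pow(Add(-1113, 839), Rational(1, 2)), 2237), Add(161, -1388)) = Add(Add(Pow(-274, Rational(1, 2)), 2237), -1227) = Add(Add(Mul(I, Pow(274, Rational(1, 2))), 2237), -1227) = Add(Add(2237, Mul(I, Pow(274, Rational(1, 2)))), -1227) = Add(1010, Mul(I, Pow(274, Rational(1, 2))))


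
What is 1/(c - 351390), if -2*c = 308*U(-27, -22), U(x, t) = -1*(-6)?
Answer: -1/352314 ≈ -2.8384e-6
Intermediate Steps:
U(x, t) = 6
c = -924 (c = -154*6 = -½*1848 = -924)
1/(c - 351390) = 1/(-924 - 351390) = 1/(-352314) = -1/352314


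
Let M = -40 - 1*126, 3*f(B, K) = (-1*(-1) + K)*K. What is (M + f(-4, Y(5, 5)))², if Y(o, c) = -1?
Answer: 27556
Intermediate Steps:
f(B, K) = K*(1 + K)/3 (f(B, K) = ((-1*(-1) + K)*K)/3 = ((1 + K)*K)/3 = (K*(1 + K))/3 = K*(1 + K)/3)
M = -166 (M = -40 - 126 = -166)
(M + f(-4, Y(5, 5)))² = (-166 + (⅓)*(-1)*(1 - 1))² = (-166 + (⅓)*(-1)*0)² = (-166 + 0)² = (-166)² = 27556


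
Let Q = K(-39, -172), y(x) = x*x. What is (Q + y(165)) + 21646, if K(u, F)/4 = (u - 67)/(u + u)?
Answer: 1906181/39 ≈ 48876.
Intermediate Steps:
K(u, F) = 2*(-67 + u)/u (K(u, F) = 4*((u - 67)/(u + u)) = 4*((-67 + u)/((2*u))) = 4*((-67 + u)*(1/(2*u))) = 4*((-67 + u)/(2*u)) = 2*(-67 + u)/u)
y(x) = x²
Q = 212/39 (Q = 2 - 134/(-39) = 2 - 134*(-1/39) = 2 + 134/39 = 212/39 ≈ 5.4359)
(Q + y(165)) + 21646 = (212/39 + 165²) + 21646 = (212/39 + 27225) + 21646 = 1061987/39 + 21646 = 1906181/39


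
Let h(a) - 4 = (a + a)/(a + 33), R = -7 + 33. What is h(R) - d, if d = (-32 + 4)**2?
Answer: -45968/59 ≈ -779.12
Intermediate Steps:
d = 784 (d = (-28)**2 = 784)
R = 26
h(a) = 4 + 2*a/(33 + a) (h(a) = 4 + (a + a)/(a + 33) = 4 + (2*a)/(33 + a) = 4 + 2*a/(33 + a))
h(R) - d = 6*(22 + 26)/(33 + 26) - 1*784 = 6*48/59 - 784 = 6*(1/59)*48 - 784 = 288/59 - 784 = -45968/59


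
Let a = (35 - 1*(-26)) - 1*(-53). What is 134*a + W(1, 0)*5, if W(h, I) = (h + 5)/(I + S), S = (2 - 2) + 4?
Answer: 30567/2 ≈ 15284.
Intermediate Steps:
S = 4 (S = 0 + 4 = 4)
a = 114 (a = (35 + 26) + 53 = 61 + 53 = 114)
W(h, I) = (5 + h)/(4 + I) (W(h, I) = (h + 5)/(I + 4) = (5 + h)/(4 + I))
134*a + W(1, 0)*5 = 134*114 + ((5 + 1)/(4 + 0))*5 = 15276 + (6/4)*5 = 15276 + ((¼)*6)*5 = 15276 + (3/2)*5 = 15276 + 15/2 = 30567/2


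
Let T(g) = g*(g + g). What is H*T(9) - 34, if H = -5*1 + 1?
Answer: -682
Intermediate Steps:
T(g) = 2*g**2 (T(g) = g*(2*g) = 2*g**2)
H = -4 (H = -5 + 1 = -4)
H*T(9) - 34 = -8*9**2 - 34 = -8*81 - 34 = -4*162 - 34 = -648 - 34 = -682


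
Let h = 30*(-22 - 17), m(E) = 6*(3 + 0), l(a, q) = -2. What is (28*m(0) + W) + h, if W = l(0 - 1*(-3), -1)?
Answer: -668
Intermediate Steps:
W = -2
m(E) = 18 (m(E) = 6*3 = 18)
h = -1170 (h = 30*(-39) = -1170)
(28*m(0) + W) + h = (28*18 - 2) - 1170 = (504 - 2) - 1170 = 502 - 1170 = -668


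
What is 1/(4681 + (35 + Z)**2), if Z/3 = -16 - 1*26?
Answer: 1/12962 ≈ 7.7149e-5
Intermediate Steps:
Z = -126 (Z = 3*(-16 - 1*26) = 3*(-16 - 26) = 3*(-42) = -126)
1/(4681 + (35 + Z)**2) = 1/(4681 + (35 - 126)**2) = 1/(4681 + (-91)**2) = 1/(4681 + 8281) = 1/12962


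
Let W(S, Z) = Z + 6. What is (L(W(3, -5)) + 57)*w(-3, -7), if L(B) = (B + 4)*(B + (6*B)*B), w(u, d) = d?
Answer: -644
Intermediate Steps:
W(S, Z) = 6 + Z
L(B) = (4 + B)*(B + 6*B²)
(L(W(3, -5)) + 57)*w(-3, -7) = ((6 - 5)*(4 + 6*(6 - 5)² + 25*(6 - 5)) + 57)*(-7) = (1*(4 + 6*1² + 25*1) + 57)*(-7) = (1*(4 + 6*1 + 25) + 57)*(-7) = (1*(4 + 6 + 25) + 57)*(-7) = (1*35 + 57)*(-7) = (35 + 57)*(-7) = 92*(-7) = -644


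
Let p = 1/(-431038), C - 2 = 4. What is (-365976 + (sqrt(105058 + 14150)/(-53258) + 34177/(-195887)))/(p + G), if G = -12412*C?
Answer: 30901103396204782/6288024010053119 + 431038*sqrt(29802)/854797875120373 ≈ 4.9143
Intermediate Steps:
C = 6 (C = 2 + 4 = 6)
G = -74472 (G = -12412*6 = -74472)
p = -1/431038 ≈ -2.3200e-6
(-365976 + (sqrt(105058 + 14150)/(-53258) + 34177/(-195887)))/(p + G) = (-365976 + (sqrt(105058 + 14150)/(-53258) + 34177/(-195887)))/(-1/431038 - 74472) = (-365976 + (sqrt(119208)*(-1/53258) + 34177*(-1/195887)))/(-32100261937/431038) = (-365976 + ((2*sqrt(29802))*(-1/53258) - 34177/195887))*(-431038/32100261937) = (-365976 + (-sqrt(29802)/26629 - 34177/195887))*(-431038/32100261937) = (-365976 + (-34177/195887 - sqrt(29802)/26629))*(-431038/32100261937) = (-71689974889/195887 - sqrt(29802)/26629)*(-431038/32100261937) = 30901103396204782/6288024010053119 + 431038*sqrt(29802)/854797875120373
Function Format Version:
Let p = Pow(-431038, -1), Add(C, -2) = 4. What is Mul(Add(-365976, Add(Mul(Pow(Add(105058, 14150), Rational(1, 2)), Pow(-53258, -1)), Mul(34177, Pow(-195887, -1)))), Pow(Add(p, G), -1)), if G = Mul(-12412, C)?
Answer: Add(Rational(30901103396204782, 6288024010053119), Mul(Rational(431038, 854797875120373), Pow(29802, Rational(1, 2)))) ≈ 4.9143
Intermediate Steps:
C = 6 (C = Add(2, 4) = 6)
G = -74472 (G = Mul(-12412, 6) = -74472)
p = Rational(-1, 431038) ≈ -2.3200e-6
Mul(Add(-365976, Add(Mul(Pow(Add(105058, 14150), Rational(1, 2)), Pow(-53258, -1)), Mul(34177, Pow(-195887, -1)))), Pow(Add(p, G), -1)) = Mul(Add(-365976, Add(Mul(Pow(Add(105058, 14150), Rational(1, 2)), Pow(-53258, -1)), Mul(34177, Pow(-195887, -1)))), Pow(Add(Rational(-1, 431038), -74472), -1)) = Mul(Add(-365976, Add(Mul(Pow(119208, Rational(1, 2)), Rational(-1, 53258)), Mul(34177, Rational(-1, 195887)))), Pow(Rational(-32100261937, 431038), -1)) = Mul(Add(-365976, Add(Mul(Mul(2, Pow(29802, Rational(1, 2))), Rational(-1, 53258)), Rational(-34177, 195887))), Rational(-431038, 32100261937)) = Mul(Add(-365976, Add(Mul(Rational(-1, 26629), Pow(29802, Rational(1, 2))), Rational(-34177, 195887))), Rational(-431038, 32100261937)) = Mul(Add(-365976, Add(Rational(-34177, 195887), Mul(Rational(-1, 26629), Pow(29802, Rational(1, 2))))), Rational(-431038, 32100261937)) = Mul(Add(Rational(-71689974889, 195887), Mul(Rational(-1, 26629), Pow(29802, Rational(1, 2)))), Rational(-431038, 32100261937)) = Add(Rational(30901103396204782, 6288024010053119), Mul(Rational(431038, 854797875120373), Pow(29802, Rational(1, 2))))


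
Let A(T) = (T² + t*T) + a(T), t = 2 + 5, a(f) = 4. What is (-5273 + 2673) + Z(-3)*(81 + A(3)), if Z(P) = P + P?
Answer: -3290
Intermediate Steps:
Z(P) = 2*P
t = 7
A(T) = 4 + T² + 7*T (A(T) = (T² + 7*T) + 4 = 4 + T² + 7*T)
(-5273 + 2673) + Z(-3)*(81 + A(3)) = (-5273 + 2673) + (2*(-3))*(81 + (4 + 3² + 7*3)) = -2600 - 6*(81 + (4 + 9 + 21)) = -2600 - 6*(81 + 34) = -2600 - 6*115 = -2600 - 690 = -3290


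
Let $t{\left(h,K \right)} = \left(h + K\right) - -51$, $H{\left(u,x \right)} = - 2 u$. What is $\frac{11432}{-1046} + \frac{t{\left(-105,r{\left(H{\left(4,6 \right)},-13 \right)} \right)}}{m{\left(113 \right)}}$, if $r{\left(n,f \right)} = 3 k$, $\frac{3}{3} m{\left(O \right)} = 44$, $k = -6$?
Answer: $- \frac{72290}{5753} \approx -12.566$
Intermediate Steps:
$m{\left(O \right)} = 44$
$r{\left(n,f \right)} = -18$ ($r{\left(n,f \right)} = 3 \left(-6\right) = -18$)
$t{\left(h,K \right)} = 51 + K + h$ ($t{\left(h,K \right)} = \left(K + h\right) + 51 = 51 + K + h$)
$\frac{11432}{-1046} + \frac{t{\left(-105,r{\left(H{\left(4,6 \right)},-13 \right)} \right)}}{m{\left(113 \right)}} = \frac{11432}{-1046} + \frac{51 - 18 - 105}{44} = 11432 \left(- \frac{1}{1046}\right) - \frac{18}{11} = - \frac{5716}{523} - \frac{18}{11} = - \frac{72290}{5753}$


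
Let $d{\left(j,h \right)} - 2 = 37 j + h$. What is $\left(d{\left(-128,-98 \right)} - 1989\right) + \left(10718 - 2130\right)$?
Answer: $1767$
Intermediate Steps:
$d{\left(j,h \right)} = 2 + h + 37 j$ ($d{\left(j,h \right)} = 2 + \left(37 j + h\right) = 2 + \left(h + 37 j\right) = 2 + h + 37 j$)
$\left(d{\left(-128,-98 \right)} - 1989\right) + \left(10718 - 2130\right) = \left(\left(2 - 98 + 37 \left(-128\right)\right) - 1989\right) + \left(10718 - 2130\right) = \left(\left(2 - 98 - 4736\right) - 1989\right) + 8588 = \left(-4832 - 1989\right) + 8588 = -6821 + 8588 = 1767$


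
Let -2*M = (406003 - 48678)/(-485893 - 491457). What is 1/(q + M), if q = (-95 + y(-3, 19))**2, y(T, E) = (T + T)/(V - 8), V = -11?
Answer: 28225868/253052881161 ≈ 0.00011154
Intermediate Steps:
y(T, E) = -2*T/19 (y(T, E) = (T + T)/(-11 - 8) = (2*T)/(-19) = (2*T)*(-1/19) = -2*T/19)
M = 14293/78188 (M = -(406003 - 48678)/(2*(-485893 - 491457)) = -357325/(2*(-977350)) = -357325*(-1)/(2*977350) = -1/2*(-14293/39094) = 14293/78188 ≈ 0.18280)
q = 3236401/361 (q = (-95 - 2/19*(-3))**2 = (-95 + 6/19)**2 = (-1799/19)**2 = 3236401/361 ≈ 8965.1)
1/(q + M) = 1/(3236401/361 + 14293/78188) = 1/(253052881161/28225868) = 28225868/253052881161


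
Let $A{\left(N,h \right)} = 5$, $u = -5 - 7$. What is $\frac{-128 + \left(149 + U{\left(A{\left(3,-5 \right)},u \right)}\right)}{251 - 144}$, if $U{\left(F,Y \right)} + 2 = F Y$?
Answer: $- \frac{41}{107} \approx -0.38318$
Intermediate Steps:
$u = -12$ ($u = -5 - 7 = -12$)
$U{\left(F,Y \right)} = -2 + F Y$
$\frac{-128 + \left(149 + U{\left(A{\left(3,-5 \right)},u \right)}\right)}{251 - 144} = \frac{-128 + \left(149 + \left(-2 + 5 \left(-12\right)\right)\right)}{251 - 144} = \frac{-128 + \left(149 - 62\right)}{107} = \left(-128 + \left(149 - 62\right)\right) \frac{1}{107} = \left(-128 + 87\right) \frac{1}{107} = \left(-41\right) \frac{1}{107} = - \frac{41}{107}$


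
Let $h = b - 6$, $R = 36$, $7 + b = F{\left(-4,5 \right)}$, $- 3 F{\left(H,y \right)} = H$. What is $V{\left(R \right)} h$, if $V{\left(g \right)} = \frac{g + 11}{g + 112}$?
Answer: $- \frac{1645}{444} \approx -3.705$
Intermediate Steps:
$F{\left(H,y \right)} = - \frac{H}{3}$
$b = - \frac{17}{3}$ ($b = -7 - - \frac{4}{3} = -7 + \frac{4}{3} = - \frac{17}{3} \approx -5.6667$)
$h = - \frac{35}{3}$ ($h = - \frac{17}{3} - 6 = - \frac{35}{3} \approx -11.667$)
$V{\left(g \right)} = \frac{11 + g}{112 + g}$
$V{\left(R \right)} h = \frac{11 + 36}{112 + 36} \left(- \frac{35}{3}\right) = \frac{1}{148} \cdot 47 \left(- \frac{35}{3}\right) = \frac{47}{148} \left(- \frac{35}{3}\right) = - \frac{1645}{444}$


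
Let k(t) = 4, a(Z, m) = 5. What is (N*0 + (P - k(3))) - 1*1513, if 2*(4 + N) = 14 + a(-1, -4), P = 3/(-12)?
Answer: -6069/4 ≈ -1517.3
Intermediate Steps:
P = -1/4 (P = 3*(-1/12) = -1/4 ≈ -0.25000)
N = 11/2 (N = -4 + (14 + 5)/2 = -4 + (1/2)*19 = -4 + 19/2 = 11/2 ≈ 5.5000)
(N*0 + (P - k(3))) - 1*1513 = ((11/2)*0 + (-1/4 - 1*4)) - 1*1513 = (0 + (-1/4 - 4)) - 1513 = (0 - 17/4) - 1513 = -17/4 - 1513 = -6069/4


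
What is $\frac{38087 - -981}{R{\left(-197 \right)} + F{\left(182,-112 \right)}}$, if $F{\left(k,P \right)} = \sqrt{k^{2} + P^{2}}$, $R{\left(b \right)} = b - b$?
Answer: $\frac{19534 \sqrt{233}}{1631} \approx 182.82$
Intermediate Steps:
$R{\left(b \right)} = 0$
$F{\left(k,P \right)} = \sqrt{P^{2} + k^{2}}$
$\frac{38087 - -981}{R{\left(-197 \right)} + F{\left(182,-112 \right)}} = \frac{38087 - -981}{0 + \sqrt{\left(-112\right)^{2} + 182^{2}}} = \frac{38087 + 981}{0 + \sqrt{12544 + 33124}} = \frac{39068}{0 + \sqrt{45668}} = \frac{39068}{0 + 14 \sqrt{233}} = \frac{39068}{14 \sqrt{233}} = 39068 \frac{\sqrt{233}}{3262} = \frac{19534 \sqrt{233}}{1631}$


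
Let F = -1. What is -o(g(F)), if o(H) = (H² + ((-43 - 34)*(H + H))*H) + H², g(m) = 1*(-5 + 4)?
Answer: 152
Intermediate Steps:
g(m) = -1 (g(m) = 1*(-1) = -1)
o(H) = -152*H² (o(H) = (H² + (-154*H)*H) + H² = (H² - 154*H²) + H² = -153*H² + H² = -152*H²)
-o(g(F)) = -(-152)*(-1)² = -(-152) = -1*(-152) = 152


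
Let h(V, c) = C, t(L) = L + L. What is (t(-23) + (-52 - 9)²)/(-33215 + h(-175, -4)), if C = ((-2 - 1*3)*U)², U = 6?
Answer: -735/6463 ≈ -0.11372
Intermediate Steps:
t(L) = 2*L
C = 900 (C = ((-2 - 1*3)*6)² = ((-2 - 3)*6)² = (-5*6)² = (-30)² = 900)
h(V, c) = 900
(t(-23) + (-52 - 9)²)/(-33215 + h(-175, -4)) = (2*(-23) + (-52 - 9)²)/(-33215 + 900) = (-46 + (-61)²)/(-32315) = (-46 + 3721)*(-1/32315) = 3675*(-1/32315) = -735/6463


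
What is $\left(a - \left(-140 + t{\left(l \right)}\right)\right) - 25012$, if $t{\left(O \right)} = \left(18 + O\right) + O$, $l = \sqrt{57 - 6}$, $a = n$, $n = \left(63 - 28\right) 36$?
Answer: $-23630 - 2 \sqrt{51} \approx -23644.0$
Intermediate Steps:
$n = 1260$ ($n = 35 \cdot 36 = 1260$)
$a = 1260$
$l = \sqrt{51} \approx 7.1414$
$t{\left(O \right)} = 18 + 2 O$
$\left(a - \left(-140 + t{\left(l \right)}\right)\right) - 25012 = \left(1260 + \left(140 - \left(18 + 2 \sqrt{51}\right)\right)\right) - 25012 = \left(1260 + \left(122 - 2 \sqrt{51}\right)\right) - 25012 = \left(1382 - 2 \sqrt{51}\right) - 25012 = -23630 - 2 \sqrt{51}$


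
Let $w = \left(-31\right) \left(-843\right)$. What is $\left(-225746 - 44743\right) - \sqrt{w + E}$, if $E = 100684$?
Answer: $-270489 - \sqrt{126817} \approx -2.7085 \cdot 10^{5}$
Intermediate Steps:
$w = 26133$
$\left(-225746 - 44743\right) - \sqrt{w + E} = \left(-225746 - 44743\right) - \sqrt{26133 + 100684} = \left(-225746 - 44743\right) - \sqrt{126817} = -270489 - \sqrt{126817}$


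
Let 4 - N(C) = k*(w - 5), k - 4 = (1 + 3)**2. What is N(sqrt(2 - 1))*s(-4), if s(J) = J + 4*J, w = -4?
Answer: -3680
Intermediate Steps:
k = 20 (k = 4 + (1 + 3)**2 = 4 + 4**2 = 4 + 16 = 20)
s(J) = 5*J
N(C) = 184 (N(C) = 4 - 20*(-4 - 5) = 4 - 20*(-9) = 4 - 1*(-180) = 4 + 180 = 184)
N(sqrt(2 - 1))*s(-4) = 184*(5*(-4)) = 184*(-20) = -3680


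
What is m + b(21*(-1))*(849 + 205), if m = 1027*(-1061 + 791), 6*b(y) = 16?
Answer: -823438/3 ≈ -2.7448e+5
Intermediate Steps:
b(y) = 8/3 (b(y) = (1/6)*16 = 8/3)
m = -277290 (m = 1027*(-270) = -277290)
m + b(21*(-1))*(849 + 205) = -277290 + 8*(849 + 205)/3 = -277290 + (8/3)*1054 = -277290 + 8432/3 = -823438/3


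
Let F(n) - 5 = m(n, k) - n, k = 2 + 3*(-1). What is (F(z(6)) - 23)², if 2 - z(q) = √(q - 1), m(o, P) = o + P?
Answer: 361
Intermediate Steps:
k = -1 (k = 2 - 3 = -1)
m(o, P) = P + o
z(q) = 2 - √(-1 + q) (z(q) = 2 - √(q - 1) = 2 - √(-1 + q))
F(n) = 4 (F(n) = 5 + ((-1 + n) - n) = 5 - 1 = 4)
(F(z(6)) - 23)² = (4 - 23)² = (-19)² = 361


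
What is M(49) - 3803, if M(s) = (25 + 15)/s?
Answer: -186307/49 ≈ -3802.2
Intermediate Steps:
M(s) = 40/s
M(49) - 3803 = 40/49 - 3803 = -186307/49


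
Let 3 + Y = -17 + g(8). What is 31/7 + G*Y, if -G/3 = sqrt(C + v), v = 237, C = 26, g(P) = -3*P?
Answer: 31/7 + 132*sqrt(263) ≈ 2145.1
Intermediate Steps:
Y = -44 (Y = -3 + (-17 - 3*8) = -3 + (-17 - 24) = -3 - 41 = -44)
G = -3*sqrt(263) (G = -3*sqrt(26 + 237) = -3*sqrt(263) ≈ -48.652)
31/7 + G*Y = 31/7 - 3*sqrt(263)*(-44) = 31*(1/7) + 132*sqrt(263) = 31/7 + 132*sqrt(263)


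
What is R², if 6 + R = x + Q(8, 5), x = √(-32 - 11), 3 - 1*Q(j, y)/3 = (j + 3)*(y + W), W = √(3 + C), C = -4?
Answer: (162 + 33*I - I*√43)² ≈ 25545.0 + 8567.4*I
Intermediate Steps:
W = I (W = √(3 - 4) = √(-1) = I ≈ 1.0*I)
Q(j, y) = 9 - 3*(3 + j)*(I + y) (Q(j, y) = 9 - 3*(j + 3)*(y + I) = 9 - 3*(3 + j)*(I + y))
x = I*√43 (x = √(-43) = I*√43 ≈ 6.5574*I)
R = -162 - 33*I + I*√43 (R = -6 + (I*√43 + (9 - 9*I - 9*5 - 3*I*8 - 3*8*5)) = -6 + (I*√43 + (9 - 9*I - 45 - 24*I - 120)) = -6 + (I*√43 + (-156 - 33*I)) = -6 + (-156 - 33*I + I*√43) = -162 - 33*I + I*√43 ≈ -162.0 - 26.443*I)
R² = (-162 - 33*I + I*√43)²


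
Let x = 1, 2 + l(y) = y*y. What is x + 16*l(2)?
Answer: 33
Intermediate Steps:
l(y) = -2 + y² (l(y) = -2 + y*y = -2 + y²)
x + 16*l(2) = 1 + 16*(-2 + 2²) = 1 + 16*(-2 + 4) = 1 + 16*2 = 1 + 32 = 33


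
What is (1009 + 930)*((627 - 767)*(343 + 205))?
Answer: -148760080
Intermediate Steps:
(1009 + 930)*((627 - 767)*(343 + 205)) = 1939*(-140*548) = 1939*(-76720) = -148760080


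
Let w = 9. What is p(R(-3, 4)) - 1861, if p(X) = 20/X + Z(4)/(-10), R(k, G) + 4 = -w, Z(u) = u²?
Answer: -121169/65 ≈ -1864.1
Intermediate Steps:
R(k, G) = -13 (R(k, G) = -4 - 1*9 = -4 - 9 = -13)
p(X) = -8/5 + 20/X (p(X) = 20/X + 4²/(-10) = 20/X + 16*(-⅒) = 20/X - 8/5 = -8/5 + 20/X)
p(R(-3, 4)) - 1861 = (-8/5 + 20/(-13)) - 1861 = (-8/5 + 20*(-1/13)) - 1861 = (-8/5 - 20/13) - 1861 = -204/65 - 1861 = -121169/65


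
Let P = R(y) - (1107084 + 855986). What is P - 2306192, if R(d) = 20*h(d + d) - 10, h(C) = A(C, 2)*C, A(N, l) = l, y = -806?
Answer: -4333752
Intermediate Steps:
h(C) = 2*C
R(d) = -10 + 80*d (R(d) = 20*(2*(d + d)) - 10 = 20*(2*(2*d)) - 10 = 20*(4*d) - 10 = 80*d - 10 = -10 + 80*d)
P = -2027560 (P = (-10 + 80*(-806)) - (1107084 + 855986) = (-10 - 64480) - 1*1963070 = -64490 - 1963070 = -2027560)
P - 2306192 = -2027560 - 2306192 = -4333752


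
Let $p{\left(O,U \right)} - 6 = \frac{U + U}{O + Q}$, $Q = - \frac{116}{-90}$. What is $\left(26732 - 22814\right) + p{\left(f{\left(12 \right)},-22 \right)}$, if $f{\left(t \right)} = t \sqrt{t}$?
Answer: $\frac{3429443826}{873959} - \frac{534600 \sqrt{3}}{873959} \approx 3923.0$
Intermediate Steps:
$f{\left(t \right)} = t^{\frac{3}{2}}$
$Q = \frac{58}{45}$ ($Q = \left(-116\right) \left(- \frac{1}{90}\right) = \frac{58}{45} \approx 1.2889$)
$p{\left(O,U \right)} = 6 + \frac{2 U}{\frac{58}{45} + O}$ ($p{\left(O,U \right)} = 6 + \frac{U + U}{O + \frac{58}{45}} = 6 + \frac{2 U}{\frac{58}{45} + O}$)
$\left(26732 - 22814\right) + p{\left(f{\left(12 \right)},-22 \right)} = \left(26732 - 22814\right) + \frac{6 \left(58 + 15 \left(-22\right) + 45 \cdot 12^{\frac{3}{2}}\right)}{58 + 45 \cdot 12^{\frac{3}{2}}} = 3918 + \frac{6 \left(58 - 330 + 45 \cdot 24 \sqrt{3}\right)}{58 + 45 \cdot 24 \sqrt{3}} = 3918 + \frac{6 \left(58 - 330 + 1080 \sqrt{3}\right)}{58 + 1080 \sqrt{3}} = 3918 + \frac{6 \left(-272 + 1080 \sqrt{3}\right)}{58 + 1080 \sqrt{3}}$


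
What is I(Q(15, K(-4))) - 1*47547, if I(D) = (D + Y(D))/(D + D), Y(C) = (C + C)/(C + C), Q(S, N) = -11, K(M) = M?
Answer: -523012/11 ≈ -47547.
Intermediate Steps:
Y(C) = 1 (Y(C) = (2*C)/((2*C)) = (2*C)*(1/(2*C)) = 1)
I(D) = (1 + D)/(2*D) (I(D) = (D + 1)/(D + D) = (1 + D)/((2*D)) = (1 + D)*(1/(2*D)) = (1 + D)/(2*D))
I(Q(15, K(-4))) - 1*47547 = (1/2)*(1 - 11)/(-11) - 1*47547 = (1/2)*(-1/11)*(-10) - 47547 = 5/11 - 47547 = -523012/11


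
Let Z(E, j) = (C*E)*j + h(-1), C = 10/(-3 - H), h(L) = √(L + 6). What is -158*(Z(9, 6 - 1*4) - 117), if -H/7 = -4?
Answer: 601506/31 - 158*√5 ≈ 19050.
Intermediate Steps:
H = 28 (H = -7*(-4) = 28)
h(L) = √(6 + L)
C = -10/31 (C = 10/(-3 - 1*28) = 10/(-3 - 28) = 10/(-31) = 10*(-1/31) = -10/31 ≈ -0.32258)
Z(E, j) = √5 - 10*E*j/31 (Z(E, j) = (-10*E/31)*j + √(6 - 1) = -10*E*j/31 + √5 = √5 - 10*E*j/31)
-158*(Z(9, 6 - 1*4) - 117) = -158*((√5 - 10/31*9*(6 - 1*4)) - 117) = -158*((√5 - 10/31*9*(6 - 4)) - 117) = -158*((√5 - 10/31*9*2) - 117) = -158*((√5 - 180/31) - 117) = -158*((-180/31 + √5) - 117) = -158*(-3807/31 + √5) = 601506/31 - 158*√5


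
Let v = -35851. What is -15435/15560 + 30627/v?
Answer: -205983261/111568312 ≈ -1.8463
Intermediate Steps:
-15435/15560 + 30627/v = -15435/15560 + 30627/(-35851) = -15435*1/15560 + 30627*(-1/35851) = -3087/3112 - 30627/35851 = -205983261/111568312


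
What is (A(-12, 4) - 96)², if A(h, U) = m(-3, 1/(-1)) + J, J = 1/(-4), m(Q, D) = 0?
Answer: 148225/16 ≈ 9264.1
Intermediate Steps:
J = -¼ (J = 1*(-¼) = -¼ ≈ -0.25000)
A(h, U) = -¼ (A(h, U) = 0 - ¼ = -¼)
(A(-12, 4) - 96)² = (-¼ - 96)² = (-385/4)² = 148225/16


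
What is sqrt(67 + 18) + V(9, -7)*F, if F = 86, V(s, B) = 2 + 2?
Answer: 344 + sqrt(85) ≈ 353.22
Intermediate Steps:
V(s, B) = 4
sqrt(67 + 18) + V(9, -7)*F = sqrt(67 + 18) + 4*86 = sqrt(85) + 344 = 344 + sqrt(85)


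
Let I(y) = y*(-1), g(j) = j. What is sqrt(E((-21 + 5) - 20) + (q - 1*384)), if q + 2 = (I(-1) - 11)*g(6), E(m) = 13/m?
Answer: I*sqrt(16069)/6 ≈ 21.127*I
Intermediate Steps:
I(y) = -y
q = -62 (q = -2 + (-1*(-1) - 11)*6 = -2 + (1 - 11)*6 = -2 - 10*6 = -2 - 60 = -62)
sqrt(E((-21 + 5) - 20) + (q - 1*384)) = sqrt(13/((-21 + 5) - 20) + (-62 - 1*384)) = sqrt(13/(-16 - 20) + (-62 - 384)) = sqrt(13/(-36) - 446) = sqrt(13*(-1/36) - 446) = sqrt(-13/36 - 446) = sqrt(-16069/36) = I*sqrt(16069)/6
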